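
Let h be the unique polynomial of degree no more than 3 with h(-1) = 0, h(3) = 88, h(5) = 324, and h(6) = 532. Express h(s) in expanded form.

h(s) = 2s^3 + 2s^2 + 4s + 4

Write h(s) = as^3 + bs^2 + cs + d. Substituting each data point gives a linear system:
  -a + b - c + d = 0
  27a + 9b + 3c + d = 88
  125a + 25b + 5c + d = 324
  216a + 36b + 6c + d = 532
Solving the system yields a = 2, b = 2, c = 4, d = 4.
So h(s) = 2s^3 + 2s^2 + 4s + 4.
Check: h(5) = 324. ✓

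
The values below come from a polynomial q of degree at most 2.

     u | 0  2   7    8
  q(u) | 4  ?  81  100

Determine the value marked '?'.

16

The 3 known points determine the degree-2 polynomial uniquely.
Write q(u) = au^2 + bu + c. Substituting each data point gives a linear system:
  c = 4
  49a + 7b + c = 81
  64a + 8b + c = 100
Solving the system yields a = 1, b = 4, c = 4.
So q(u) = u² + 4u + 4.
Then q(2) = 16.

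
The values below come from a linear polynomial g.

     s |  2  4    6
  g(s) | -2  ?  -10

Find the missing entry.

The 2 known points determine the degree-1 polynomial uniquely.
Write g(s) = as + b. Substituting each data point gives a linear system:
  2a + b = -2
  6a + b = -10
Solving the system yields a = -2, b = 2.
So g(s) = -2s + 2.
Then g(4) = -6.

-6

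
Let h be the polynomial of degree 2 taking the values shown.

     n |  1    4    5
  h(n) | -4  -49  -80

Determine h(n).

Write h(n) = an^2 + bn + c. Substituting each data point gives a linear system:
  a + b + c = -4
  16a + 4b + c = -49
  25a + 5b + c = -80
Solving the system yields a = -4, b = 5, c = -5.
So h(n) = -4n² + 5n - 5.
Check: h(4) = -49. ✓

h(n) = -4n^2 + 5n - 5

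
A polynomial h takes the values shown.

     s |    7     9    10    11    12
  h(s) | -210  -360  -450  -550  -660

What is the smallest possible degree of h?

Divided differences on the nodes 7, 9, 10, 11, 12:
  order 0: -210  -360  -450  -550  -660
  order 1: -75  -90  -100  -110
  order 2: -5  -5  -5
  order 3: 0  0
  order 4: 0
The order-2 divided differences are all -5 (nonzero) and every higher order vanishes, so the data lies on a polynomial of degree exactly 2.

2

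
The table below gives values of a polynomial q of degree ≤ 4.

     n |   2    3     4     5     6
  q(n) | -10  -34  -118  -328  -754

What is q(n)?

q(n) = -n^4 + 3n^3 - 2n^2 - 6n + 2

Write q(n) = an^4 + bn^3 + cn^2 + dn + e. Substituting each data point gives a linear system:
  16a + 8b + 4c + 2d + e = -10
  81a + 27b + 9c + 3d + e = -34
  256a + 64b + 16c + 4d + e = -118
  625a + 125b + 25c + 5d + e = -328
  1296a + 216b + 36c + 6d + e = -754
Solving the system yields a = -1, b = 3, c = -2, d = -6, e = 2.
So q(n) = -n^4 + 3n^3 - 2n^2 - 6n + 2.
Check: q(5) = -328. ✓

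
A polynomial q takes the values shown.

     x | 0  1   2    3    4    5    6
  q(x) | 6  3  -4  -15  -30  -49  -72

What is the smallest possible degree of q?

Forward differences of the values at x = 0, 1, 2, 3, 4, 5, 6:
  q  : 6  3  -4  -15  -30  -49  -72
  Δ  : -3  -7  -11  -15  -19  -23
  Δ^2: -4  -4  -4  -4  -4
  Δ^3: 0  0  0  0
  Δ^4: 0  0  0
  Δ^5: 0  0
  Δ^6: 0
The second differences are constant (-4) and nonzero, while all higher differences vanish, so the minimal degree is 2.

2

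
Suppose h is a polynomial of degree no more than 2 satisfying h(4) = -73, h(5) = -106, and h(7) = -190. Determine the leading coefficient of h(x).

Write h(x) = ax^2 + bx + c. Substituting each data point gives a linear system:
  16a + 4b + c = -73
  25a + 5b + c = -106
  49a + 7b + c = -190
Solving the system yields a = -3, b = -6, c = -1.
So h(x) = -3x^2 - 6x - 1.
The leading coefficient is -3.

-3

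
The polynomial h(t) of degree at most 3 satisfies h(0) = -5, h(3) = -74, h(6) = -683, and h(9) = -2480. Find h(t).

h(t) = -4t^3 + 6t^2 - 5t - 5

Using the Lagrange interpolation formula with nodes 0, 3, 6, 9:
  L_0(t) = (t - 3)(t - 6)(t - 9) / -162
  L_1(t) = t(t - 6)(t - 9) / 54
  L_2(t) = t(t - 3)(t - 9) / -54
  L_3(t) = t(t - 3)(t - 6) / 162
Then h(t) = -5·L_0(t) - 74·L_1(t) - 683·L_2(t) - 2480·L_3(t).
Expanding and collecting terms gives h(t) = -4t^3 + 6t^2 - 5t - 5.
Check: h(6) = -683. ✓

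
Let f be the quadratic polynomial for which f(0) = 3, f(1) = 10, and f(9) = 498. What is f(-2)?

25

Using the Lagrange interpolation formula with nodes 0, 1, 9:
  L_0(s) = (s - 1)(s - 9) / 9
  L_1(s) = s(s - 9) / -8
  L_2(s) = s(s - 1) / 72
Then f(s) = 3·L_0(s) + 10·L_1(s) + 498·L_2(s).
Expanding and collecting terms gives f(s) = 6s² + s + 3.
Evaluating at s = -2: f(-2) = 25.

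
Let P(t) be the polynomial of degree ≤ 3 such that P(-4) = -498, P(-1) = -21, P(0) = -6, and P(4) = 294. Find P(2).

Write P(t) = at^3 + bt^2 + ct + d. Substituting each data point gives a linear system:
  -64a + 16b - 4c + d = -498
  -a + b - c + d = -21
  d = -6
  64a + 16b + 4c + d = 294
Solving the system yields a = 6, b = -6, c = 3, d = -6.
So P(t) = 6t^3 - 6t^2 + 3t - 6.
Then P(2) = 24.

24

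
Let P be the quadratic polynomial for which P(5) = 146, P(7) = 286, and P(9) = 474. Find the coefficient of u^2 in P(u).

Write P(u) = au^2 + bu + c. Substituting each data point gives a linear system:
  25a + 5b + c = 146
  49a + 7b + c = 286
  81a + 9b + c = 474
Solving the system yields a = 6, b = -2, c = 6.
So P(u) = 6u^2 - 2u + 6.
The leading coefficient is 6.

6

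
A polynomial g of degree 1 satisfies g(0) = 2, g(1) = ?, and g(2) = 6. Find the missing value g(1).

The 2 known points determine the degree-1 polynomial uniquely.
Write g(u) = au + b. Substituting each data point gives a linear system:
  b = 2
  2a + b = 6
Solving the system yields a = 2, b = 2.
So g(u) = 2u + 2.
Then g(1) = 4.

4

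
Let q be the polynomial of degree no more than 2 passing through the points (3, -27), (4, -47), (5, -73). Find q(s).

Write q(s) = as^2 + bs + c. Substituting each data point gives a linear system:
  9a + 3b + c = -27
  16a + 4b + c = -47
  25a + 5b + c = -73
Solving the system yields a = -3, b = 1, c = -3.
So q(s) = -3s^2 + s - 3.
Check: q(3) = -27. ✓

q(s) = -3s^2 + s - 3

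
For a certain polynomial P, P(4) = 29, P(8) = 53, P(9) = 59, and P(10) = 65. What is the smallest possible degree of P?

1

Divided differences on the nodes 4, 8, 9, 10:
  order 0: 29  53  59  65
  order 1: 6  6  6
  order 2: 0  0
  order 3: 0
The order-1 divided differences are all 6 (nonzero) and every higher order vanishes, so the data lies on a polynomial of degree exactly 1.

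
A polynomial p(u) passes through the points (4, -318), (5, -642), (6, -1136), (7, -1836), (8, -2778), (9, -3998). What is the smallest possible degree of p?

3

Forward differences of the values at u = 4, 5, 6, 7, 8, 9:
  p  : -318  -642  -1136  -1836  -2778  -3998
  Δ  : -324  -494  -700  -942  -1220
  Δ^2: -170  -206  -242  -278
  Δ^3: -36  -36  -36
  Δ^4: 0  0
  Δ^5: 0
The third differences are constant (-36) and nonzero, while all higher differences vanish, so the minimal degree is 3.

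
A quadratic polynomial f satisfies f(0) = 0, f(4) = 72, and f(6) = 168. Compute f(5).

Using the Lagrange interpolation formula with nodes 0, 4, 6:
  L_0(n) = (n - 4)(n - 6) / 24
  L_1(n) = n(n - 6) / -8
  L_2(n) = n(n - 4) / 12
Then f(n) = 0·L_0(n) + 72·L_1(n) + 168·L_2(n).
Expanding and collecting terms gives f(n) = 5n^2 - 2n.
Evaluating at n = 5: f(5) = 115.

115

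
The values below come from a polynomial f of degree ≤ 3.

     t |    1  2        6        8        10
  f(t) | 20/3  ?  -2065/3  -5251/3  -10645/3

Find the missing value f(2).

The 4 known points determine the degree-3 polynomial uniquely.
Write f(t) = at^3 + bt^2 + ct + d. Substituting each data point gives a linear system:
  a + b + c + d = 20/3
  216a + 36b + 6c + d = -2065/3
  512a + 64b + 8c + d = -5251/3
  1000a + 100b + 10c + d = -10645/3
Solving the system yields a = -4, b = 4, c = 5, d = 5/3.
So f(t) = -4t³ + 4t² + 5t + 5/3.
Then f(2) = -13/3.

-13/3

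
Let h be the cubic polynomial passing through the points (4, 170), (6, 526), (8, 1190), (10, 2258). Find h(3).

155/2

Write h(n) = an^3 + bn^2 + cn + d. Substituting each data point gives a linear system:
  64a + 16b + 4c + d = 170
  216a + 36b + 6c + d = 526
  512a + 64b + 8c + d = 1190
  1000a + 100b + 10c + d = 2258
Solving the system yields a = 2, b = 5/2, c = 1, d = -2.
So h(n) = 2n^3 + (5/2)n^2 + n - 2.
Then h(3) = 155/2.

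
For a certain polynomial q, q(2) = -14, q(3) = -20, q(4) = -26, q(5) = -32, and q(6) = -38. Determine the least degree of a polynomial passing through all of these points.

1

Forward differences of the values at u = 2, 3, 4, 5, 6:
  q  : -14  -20  -26  -32  -38
  Δ  : -6  -6  -6  -6
  Δ^2: 0  0  0
  Δ^3: 0  0
  Δ^4: 0
The first differences are constant (-6) and nonzero, while all higher differences vanish, so the minimal degree is 1.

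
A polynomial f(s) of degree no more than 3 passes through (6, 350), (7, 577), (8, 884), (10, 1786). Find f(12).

3152

Using the Lagrange interpolation formula with nodes 6, 7, 8, 10:
  L_0(s) = (s - 7)(s - 8)(s - 10) / -8
  L_1(s) = (s - 6)(s - 8)(s - 10) / 3
  L_2(s) = (s - 6)(s - 7)(s - 10) / -4
  L_3(s) = (s - 6)(s - 7)(s - 8) / 24
Then f(s) = 350·L_0(s) + 577·L_1(s) + 884·L_2(s) + 1786·L_3(s).
Expanding and collecting terms gives f(s) = 2s³ - 2s² - s - 4.
Evaluating at s = 12: f(12) = 3152.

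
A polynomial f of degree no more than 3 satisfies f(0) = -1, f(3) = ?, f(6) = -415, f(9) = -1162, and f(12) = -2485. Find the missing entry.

-82

The 4 known points determine the degree-3 polynomial uniquely.
Write f(n) = an^3 + bn^2 + cn + d. Substituting each data point gives a linear system:
  d = -1
  216a + 36b + 6c + d = -415
  729a + 81b + 9c + d = -1162
  1728a + 144b + 12c + d = -2485
Solving the system yields a = -1, b = -5, c = -3, d = -1.
So f(n) = -n^3 - 5n^2 - 3n - 1.
Then f(3) = -82.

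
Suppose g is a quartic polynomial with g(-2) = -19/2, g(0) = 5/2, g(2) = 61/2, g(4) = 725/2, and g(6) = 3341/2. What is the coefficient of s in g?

Write g(s) = as^4 + bs^3 + cs^2 + ds + e. Substituting each data point gives a linear system:
  16a - 8b + 4c - 2d + e = -19/2
  e = 5/2
  16a + 8b + 4c + 2d + e = 61/2
  256a + 64b + 16c + 4d + e = 725/2
  1296a + 216b + 36c + 6d + e = 3341/2
Solving the system yields a = 1, b = 2, c = -2, d = 2, e = 5/2.
So g(s) = s^4 + 2s^3 - 2s^2 + 2s + 5/2.
The coefficient of s is 2.

2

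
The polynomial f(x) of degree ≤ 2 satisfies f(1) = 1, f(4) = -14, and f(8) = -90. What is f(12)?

Write f(x) = ax^2 + bx + c. Substituting each data point gives a linear system:
  a + b + c = 1
  16a + 4b + c = -14
  64a + 8b + c = -90
Solving the system yields a = -2, b = 5, c = -2.
So f(x) = -2x² + 5x - 2.
Then f(12) = -230.

-230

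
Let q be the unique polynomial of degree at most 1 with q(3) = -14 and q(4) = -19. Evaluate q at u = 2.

Write q(u) = au + b. Substituting each data point gives a linear system:
  3a + b = -14
  4a + b = -19
Solving the system yields a = -5, b = 1.
So q(u) = -5u + 1.
Then q(2) = -9.

-9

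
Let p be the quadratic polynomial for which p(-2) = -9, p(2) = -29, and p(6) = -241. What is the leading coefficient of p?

-6

Write p(s) = as^2 + bs + c. Substituting each data point gives a linear system:
  4a - 2b + c = -9
  4a + 2b + c = -29
  36a + 6b + c = -241
Solving the system yields a = -6, b = -5, c = 5.
So p(s) = -6s^2 - 5s + 5.
The leading coefficient is -6.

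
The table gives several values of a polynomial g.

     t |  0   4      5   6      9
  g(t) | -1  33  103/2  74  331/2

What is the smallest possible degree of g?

2

Divided differences on the nodes 0, 4, 5, 6, 9:
  order 0: -1  33  103/2  74  331/2
  order 1: 17/2  37/2  45/2  61/2
  order 2: 2  2  2
  order 3: 0  0
  order 4: 0
The order-2 divided differences are all 2 (nonzero) and every higher order vanishes, so the data lies on a polynomial of degree exactly 2.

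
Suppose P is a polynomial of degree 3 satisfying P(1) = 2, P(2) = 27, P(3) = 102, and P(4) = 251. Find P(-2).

-13

Using the Lagrange interpolation formula with nodes 1, 2, 3, 4:
  L_0(n) = (n - 2)(n - 3)(n - 4) / -6
  L_1(n) = (n - 1)(n - 3)(n - 4) / 2
  L_2(n) = (n - 1)(n - 2)(n - 4) / -2
  L_3(n) = (n - 1)(n - 2)(n - 3) / 6
Then P(n) = 2·L_0(n) + 27·L_1(n) + 102·L_2(n) + 251·L_3(n).
Expanding and collecting terms gives P(n) = 4n^3 + n^2 - 6n + 3.
Evaluating at n = -2: P(-2) = -13.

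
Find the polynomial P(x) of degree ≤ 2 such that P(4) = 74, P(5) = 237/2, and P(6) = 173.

P(x) = 5x^2 - (1/2)x - 4

Write P(x) = ax^2 + bx + c. Substituting each data point gives a linear system:
  16a + 4b + c = 74
  25a + 5b + c = 237/2
  36a + 6b + c = 173
Solving the system yields a = 5, b = -1/2, c = -4.
So P(x) = 5x² - (1/2)x - 4.
Check: P(5) = 237/2. ✓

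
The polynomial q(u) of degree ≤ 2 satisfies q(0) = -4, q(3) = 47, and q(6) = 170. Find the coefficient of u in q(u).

5

Write q(u) = au^2 + bu + c. Substituting each data point gives a linear system:
  c = -4
  9a + 3b + c = 47
  36a + 6b + c = 170
Solving the system yields a = 4, b = 5, c = -4.
So q(u) = 4u^2 + 5u - 4.
The coefficient of u is 5.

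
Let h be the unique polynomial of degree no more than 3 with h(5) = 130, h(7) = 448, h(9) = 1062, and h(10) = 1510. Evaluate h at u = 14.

4522

Using the Lagrange interpolation formula with nodes 5, 7, 9, 10:
  L_0(u) = (u - 7)(u - 9)(u - 10) / -40
  L_1(u) = (u - 5)(u - 9)(u - 10) / 12
  L_2(u) = (u - 5)(u - 7)(u - 10) / -8
  L_3(u) = (u - 5)(u - 7)(u - 9) / 15
Then h(u) = 130·L_0(u) + 448·L_1(u) + 1062·L_2(u) + 1510·L_3(u).
Expanding and collecting terms gives h(u) = 2u³ - 5u² + u.
Evaluating at u = 14: h(14) = 4522.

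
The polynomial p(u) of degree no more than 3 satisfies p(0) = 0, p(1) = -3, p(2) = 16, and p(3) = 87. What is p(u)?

p(u) = 5u^3 - 4u^2 - 4u

Write p(u) = au^3 + bu^2 + cu + d. Substituting each data point gives a linear system:
  d = 0
  a + b + c + d = -3
  8a + 4b + 2c + d = 16
  27a + 9b + 3c + d = 87
Solving the system yields a = 5, b = -4, c = -4, d = 0.
So p(u) = 5u^3 - 4u^2 - 4u.
Check: p(1) = -3. ✓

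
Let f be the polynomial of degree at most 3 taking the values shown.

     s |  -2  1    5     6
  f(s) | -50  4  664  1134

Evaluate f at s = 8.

2650

Write f(s) = as^3 + bs^2 + cs + d. Substituting each data point gives a linear system:
  -8a + 4b - 2c + d = -50
  a + b + c + d = 4
  125a + 25b + 5c + d = 664
  216a + 36b + 6c + d = 1134
Solving the system yields a = 5, b = 1, c = 4, d = -6.
So f(s) = 5s³ + s² + 4s - 6.
Then f(8) = 2650.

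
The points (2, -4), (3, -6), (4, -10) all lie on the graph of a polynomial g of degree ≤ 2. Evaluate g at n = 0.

Write g(n) = an^2 + bn + c. Substituting each data point gives a linear system:
  4a + 2b + c = -4
  9a + 3b + c = -6
  16a + 4b + c = -10
Solving the system yields a = -1, b = 3, c = -6.
So g(n) = -n^2 + 3n - 6.
Then g(0) = -6.

-6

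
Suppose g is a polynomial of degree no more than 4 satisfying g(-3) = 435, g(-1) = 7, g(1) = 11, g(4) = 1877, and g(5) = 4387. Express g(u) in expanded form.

g(u) = 6u^4 + 4u^3 + 6u^2 - 2u - 3

Write g(u) = au^4 + bu^3 + cu^2 + du + e. Substituting each data point gives a linear system:
  81a - 27b + 9c - 3d + e = 435
  a - b + c - d + e = 7
  a + b + c + d + e = 11
  256a + 64b + 16c + 4d + e = 1877
  625a + 125b + 25c + 5d + e = 4387
Solving the system yields a = 6, b = 4, c = 6, d = -2, e = -3.
So g(u) = 6u^4 + 4u^3 + 6u^2 - 2u - 3.
Check: g(-3) = 435. ✓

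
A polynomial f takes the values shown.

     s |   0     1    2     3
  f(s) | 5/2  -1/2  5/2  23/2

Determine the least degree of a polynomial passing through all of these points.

Forward differences of the values at s = 0, 1, 2, 3:
  f  : 5/2  -1/2  5/2  23/2
  Δ  : -3  3  9
  Δ^2: 6  6
  Δ^3: 0
The second differences are constant (6) and nonzero, while all higher differences vanish, so the minimal degree is 2.

2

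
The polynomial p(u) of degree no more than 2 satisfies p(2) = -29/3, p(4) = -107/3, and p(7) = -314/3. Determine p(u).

p(u) = -2u^2 - u + 1/3

Using the Lagrange interpolation formula with nodes 2, 4, 7:
  L_0(u) = (u - 4)(u - 7) / 10
  L_1(u) = (u - 2)(u - 7) / -6
  L_2(u) = (u - 2)(u - 4) / 15
Then p(u) = -29/3·L_0(u) - 107/3·L_1(u) - 314/3·L_2(u).
Expanding and collecting terms gives p(u) = -2u^2 - u + 1/3.
Check: p(4) = -107/3. ✓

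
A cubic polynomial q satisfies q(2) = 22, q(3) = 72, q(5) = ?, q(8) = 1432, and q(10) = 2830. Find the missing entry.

The 4 known points determine the degree-3 polynomial uniquely.
Write q(u) = au^3 + bu^2 + cu + d. Substituting each data point gives a linear system:
  8a + 4b + 2c + d = 22
  27a + 9b + 3c + d = 72
  512a + 64b + 8c + d = 1432
  1000a + 100b + 10c + d = 2830
Solving the system yields a = 3, b = -2, c = 3, d = 0.
So q(u) = 3u^3 - 2u^2 + 3u.
Then q(5) = 340.

340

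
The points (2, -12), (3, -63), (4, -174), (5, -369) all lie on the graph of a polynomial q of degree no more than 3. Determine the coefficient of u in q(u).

Write q(u) = au^3 + bu^2 + cu + d. Substituting each data point gives a linear system:
  8a + 4b + 2c + d = -12
  27a + 9b + 3c + d = -63
  64a + 16b + 4c + d = -174
  125a + 25b + 5c + d = -369
Solving the system yields a = -4, b = 6, c = -5, d = 6.
So q(u) = -4u³ + 6u² - 5u + 6.
The coefficient of u is -5.

-5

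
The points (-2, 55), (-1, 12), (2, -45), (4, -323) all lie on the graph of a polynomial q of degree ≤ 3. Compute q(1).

-8

Write q(s) = as^3 + bs^2 + cs + d. Substituting each data point gives a linear system:
  -8a + 4b - 2c + d = 55
  -a + b - c + d = 12
  8a + 4b + 2c + d = -45
  64a + 16b + 4c + d = -323
Solving the system yields a = -5, b = 1, c = -5, d = 1.
So q(s) = -5s^3 + s^2 - 5s + 1.
Then q(1) = -8.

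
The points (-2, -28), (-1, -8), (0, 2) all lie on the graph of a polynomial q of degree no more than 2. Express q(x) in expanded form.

q(x) = -5x^2 + 5x + 2

Using the Lagrange interpolation formula with nodes -2, -1, 0:
  L_0(x) = (x + 1)x / 2
  L_1(x) = (x + 2)x / -1
  L_2(x) = (x + 2)(x + 1) / 2
Then q(x) = -28·L_0(x) - 8·L_1(x) + 2·L_2(x).
Expanding and collecting terms gives q(x) = -5x² + 5x + 2.
Check: q(-2) = -28. ✓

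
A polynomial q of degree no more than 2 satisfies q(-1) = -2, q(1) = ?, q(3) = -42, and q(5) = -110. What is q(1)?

The 3 known points determine the degree-2 polynomial uniquely.
Write q(s) = as^2 + bs + c. Substituting each data point gives a linear system:
  a - b + c = -2
  9a + 3b + c = -42
  25a + 5b + c = -110
Solving the system yields a = -4, b = -2, c = 0.
So q(s) = -4s² - 2s.
Then q(1) = -6.

-6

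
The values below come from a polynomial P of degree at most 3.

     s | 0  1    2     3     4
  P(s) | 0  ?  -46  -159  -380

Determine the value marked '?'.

On equispaced nodes a degree-3 polynomial has vanishing fourth forward difference, so
  P(0) - 4·P(1) + 6·P(2) - 4·P(3) + P(4) = 0.
Substituting the known values and solving for P(1):
  -4·P(1) = 20
  P(1) = -5.

-5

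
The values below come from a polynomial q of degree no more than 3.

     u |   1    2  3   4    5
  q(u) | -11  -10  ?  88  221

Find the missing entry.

On equispaced nodes a degree-3 polynomial has vanishing fourth forward difference, so
  q(1) - 4·q(2) + 6·q(3) - 4·q(4) + q(5) = 0.
Substituting the known values and solving for q(3):
  6·q(3) = 102
  q(3) = 17.

17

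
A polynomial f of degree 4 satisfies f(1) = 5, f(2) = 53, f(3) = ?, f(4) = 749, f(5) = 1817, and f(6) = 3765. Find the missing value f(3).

On equispaced nodes a degree-4 polynomial has vanishing fifth forward difference, so
  - f(1) + 5·f(2) - 10·f(3) + 10·f(4) - 5·f(5) + f(6) = 0.
Substituting the known values and solving for f(3):
  -10·f(3) = -2430
  f(3) = 243.

243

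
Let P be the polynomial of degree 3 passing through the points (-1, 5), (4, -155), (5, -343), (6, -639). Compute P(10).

-3383

Write P(u) = au^3 + bu^2 + cu + d. Substituting each data point gives a linear system:
  -a + b - c + d = 5
  64a + 16b + 4c + d = -155
  125a + 25b + 5c + d = -343
  216a + 36b + 6c + d = -639
Solving the system yields a = -4, b = 6, c = 2, d = -3.
So P(u) = -4u^3 + 6u^2 + 2u - 3.
Then P(10) = -3383.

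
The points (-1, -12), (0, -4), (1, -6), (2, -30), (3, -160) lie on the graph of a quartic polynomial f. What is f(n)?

f(n) = -3n^4 + 4n^3 - 2n^2 - n - 4

Using the Lagrange interpolation formula with nodes -1, 0, 1, 2, 3:
  L_0(n) = n(n - 1)(n - 2)(n - 3) / 24
  L_1(n) = (n + 1)(n - 1)(n - 2)(n - 3) / -6
  L_2(n) = (n + 1)n(n - 2)(n - 3) / 4
  L_3(n) = (n + 1)n(n - 1)(n - 3) / -6
  L_4(n) = (n + 1)n(n - 1)(n - 2) / 24
Then f(n) = -12·L_0(n) - 4·L_1(n) - 6·L_2(n) - 30·L_3(n) - 160·L_4(n).
Expanding and collecting terms gives f(n) = -3n⁴ + 4n³ - 2n² - n - 4.
Check: f(-1) = -12. ✓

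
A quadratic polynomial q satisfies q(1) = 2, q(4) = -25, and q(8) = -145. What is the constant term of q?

Write q(x) = ax^2 + bx + c. Substituting each data point gives a linear system:
  a + b + c = 2
  16a + 4b + c = -25
  64a + 8b + c = -145
Solving the system yields a = -3, b = 6, c = -1.
So q(x) = -3x^2 + 6x - 1.
The constant term is -1.

-1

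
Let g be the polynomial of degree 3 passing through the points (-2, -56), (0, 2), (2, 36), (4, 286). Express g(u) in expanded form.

g(u) = 5u^3 - 3u^2 + 3u + 2

Write g(u) = au^3 + bu^2 + cu + d. Substituting each data point gives a linear system:
  -8a + 4b - 2c + d = -56
  d = 2
  8a + 4b + 2c + d = 36
  64a + 16b + 4c + d = 286
Solving the system yields a = 5, b = -3, c = 3, d = 2.
So g(u) = 5u^3 - 3u^2 + 3u + 2.
Check: g(4) = 286. ✓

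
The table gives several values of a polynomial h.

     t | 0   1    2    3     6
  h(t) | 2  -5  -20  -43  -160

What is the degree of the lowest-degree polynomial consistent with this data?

2

Divided differences on the nodes 0, 1, 2, 3, 6:
  order 0: 2  -5  -20  -43  -160
  order 1: -7  -15  -23  -39
  order 2: -4  -4  -4
  order 3: 0  0
  order 4: 0
The order-2 divided differences are all -4 (nonzero) and every higher order vanishes, so the data lies on a polynomial of degree exactly 2.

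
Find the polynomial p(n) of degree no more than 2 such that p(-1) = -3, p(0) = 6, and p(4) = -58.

p(n) = -5n^2 + 4n + 6

Write p(n) = an^2 + bn + c. Substituting each data point gives a linear system:
  a - b + c = -3
  c = 6
  16a + 4b + c = -58
Solving the system yields a = -5, b = 4, c = 6.
So p(n) = -5n² + 4n + 6.
Check: p(0) = 6. ✓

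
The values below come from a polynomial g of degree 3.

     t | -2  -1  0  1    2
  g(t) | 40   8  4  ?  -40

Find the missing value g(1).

The 4 known points determine the degree-3 polynomial uniquely.
Write g(t) = at^3 + bt^2 + ct + d. Substituting each data point gives a linear system:
  -8a + 4b - 2c + d = 40
  -a + b - c + d = 8
  d = 4
  8a + 4b + 2c + d = -40
Solving the system yields a = -5, b = -1, c = 0, d = 4.
So g(t) = -5t^3 - t^2 + 4.
Then g(1) = -2.

-2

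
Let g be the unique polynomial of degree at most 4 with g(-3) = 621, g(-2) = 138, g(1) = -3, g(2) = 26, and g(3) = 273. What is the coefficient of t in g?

Write g(t) = at^4 + bt^3 + ct^2 + dt + e. Substituting each data point gives a linear system:
  81a - 27b + 9c - 3d + e = 621
  16a - 8b + 4c - 2d + e = 138
  a + b + c + d + e = -3
  16a + 8b + 4c + 2d + e = 26
  81a + 27b + 9c + 3d + e = 273
Solving the system yields a = 6, b = -6, c = -5, d = -4, e = 6.
So g(t) = 6t^4 - 6t^3 - 5t^2 - 4t + 6.
The coefficient of t is -4.

-4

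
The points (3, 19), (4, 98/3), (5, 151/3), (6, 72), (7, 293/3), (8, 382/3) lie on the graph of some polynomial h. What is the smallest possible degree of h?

2

Forward differences of the values at t = 3, 4, 5, 6, 7, 8:
  h  : 19  98/3  151/3  72  293/3  382/3
  Δ  : 41/3  53/3  65/3  77/3  89/3
  Δ^2: 4  4  4  4
  Δ^3: 0  0  0
  Δ^4: 0  0
  Δ^5: 0
The second differences are constant (4) and nonzero, while all higher differences vanish, so the minimal degree is 2.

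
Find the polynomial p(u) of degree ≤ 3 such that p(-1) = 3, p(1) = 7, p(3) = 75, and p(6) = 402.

p(u) = u^3 + 5u^2 + u

Write p(u) = au^3 + bu^2 + cu + d. Substituting each data point gives a linear system:
  -a + b - c + d = 3
  a + b + c + d = 7
  27a + 9b + 3c + d = 75
  216a + 36b + 6c + d = 402
Solving the system yields a = 1, b = 5, c = 1, d = 0.
So p(u) = u^3 + 5u^2 + u.
Check: p(-1) = 3. ✓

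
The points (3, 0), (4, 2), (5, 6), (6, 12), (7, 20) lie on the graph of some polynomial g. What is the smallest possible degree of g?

Forward differences of the values at n = 3, 4, 5, 6, 7:
  g  : 0  2  6  12  20
  Δ  : 2  4  6  8
  Δ^2: 2  2  2
  Δ^3: 0  0
  Δ^4: 0
The second differences are constant (2) and nonzero, while all higher differences vanish, so the minimal degree is 2.

2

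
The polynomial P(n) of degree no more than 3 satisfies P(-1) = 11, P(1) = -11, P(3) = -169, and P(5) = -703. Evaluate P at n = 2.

Using the Lagrange interpolation formula with nodes -1, 1, 3, 5:
  L_0(n) = (n - 1)(n - 3)(n - 5) / -48
  L_1(n) = (n + 1)(n - 3)(n - 5) / 16
  L_2(n) = (n + 1)(n - 1)(n - 5) / -16
  L_3(n) = (n + 1)(n - 1)(n - 3) / 48
Then P(n) = 11·L_0(n) - 11·L_1(n) - 169·L_2(n) - 703·L_3(n).
Expanding and collecting terms gives P(n) = -5n³ - 2n² - 6n + 2.
Evaluating at n = 2: P(2) = -58.

-58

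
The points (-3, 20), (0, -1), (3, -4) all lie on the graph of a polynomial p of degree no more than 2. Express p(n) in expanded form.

p(n) = n^2 - 4n - 1

Write p(n) = an^2 + bn + c. Substituting each data point gives a linear system:
  9a - 3b + c = 20
  c = -1
  9a + 3b + c = -4
Solving the system yields a = 1, b = -4, c = -1.
So p(n) = n^2 - 4n - 1.
Check: p(3) = -4. ✓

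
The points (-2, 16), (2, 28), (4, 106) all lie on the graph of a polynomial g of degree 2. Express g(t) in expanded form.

Using the Lagrange interpolation formula with nodes -2, 2, 4:
  L_0(t) = (t - 2)(t - 4) / 24
  L_1(t) = (t + 2)(t - 4) / -8
  L_2(t) = (t + 2)(t - 2) / 12
Then g(t) = 16·L_0(t) + 28·L_1(t) + 106·L_2(t).
Expanding and collecting terms gives g(t) = 6t^2 + 3t - 2.
Check: g(-2) = 16. ✓

g(t) = 6t^2 + 3t - 2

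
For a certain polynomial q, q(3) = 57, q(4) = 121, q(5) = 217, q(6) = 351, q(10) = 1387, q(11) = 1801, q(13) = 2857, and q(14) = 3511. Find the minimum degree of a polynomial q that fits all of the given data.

3

Divided differences on the nodes 3, 4, 5, 6, 10, 11, 13, 14:
  order 0: 57  121  217  351  1387  1801  2857  3511
  order 1: 64  96  134  259  414  528  654
  order 2: 16  19  25  31  38  42
  order 3: 1  1  1  1  1
  order 4: 0  0  0  0
  order 5: 0  0  0
  order 6: 0  0
  order 7: 0
The order-3 divided differences are all 1 (nonzero) and every higher order vanishes, so the data lies on a polynomial of degree exactly 3.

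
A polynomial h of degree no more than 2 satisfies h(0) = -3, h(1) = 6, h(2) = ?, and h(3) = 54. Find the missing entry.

25

The 3 known points determine the degree-2 polynomial uniquely.
Write h(s) = as^2 + bs + c. Substituting each data point gives a linear system:
  c = -3
  a + b + c = 6
  9a + 3b + c = 54
Solving the system yields a = 5, b = 4, c = -3.
So h(s) = 5s^2 + 4s - 3.
Then h(2) = 25.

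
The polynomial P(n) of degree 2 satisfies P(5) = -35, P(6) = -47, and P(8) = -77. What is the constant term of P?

-5

Write P(n) = an^2 + bn + c. Substituting each data point gives a linear system:
  25a + 5b + c = -35
  36a + 6b + c = -47
  64a + 8b + c = -77
Solving the system yields a = -1, b = -1, c = -5.
So P(n) = -n^2 - n - 5.
The constant term is -5.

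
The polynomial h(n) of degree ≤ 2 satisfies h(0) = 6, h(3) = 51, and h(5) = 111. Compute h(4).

Write h(n) = an^2 + bn + c. Substituting each data point gives a linear system:
  c = 6
  9a + 3b + c = 51
  25a + 5b + c = 111
Solving the system yields a = 3, b = 6, c = 6.
So h(n) = 3n^2 + 6n + 6.
Then h(4) = 78.

78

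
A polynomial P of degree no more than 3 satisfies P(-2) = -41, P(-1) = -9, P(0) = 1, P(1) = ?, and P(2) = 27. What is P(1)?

The 4 known points determine the degree-3 polynomial uniquely.
Write P(t) = at^3 + bt^2 + ct + d. Substituting each data point gives a linear system:
  -8a + 4b - 2c + d = -41
  -a + b - c + d = -9
  d = 1
  8a + 4b + 2c + d = 27
Solving the system yields a = 3, b = -2, c = 5, d = 1.
So P(t) = 3t^3 - 2t^2 + 5t + 1.
Then P(1) = 7.

7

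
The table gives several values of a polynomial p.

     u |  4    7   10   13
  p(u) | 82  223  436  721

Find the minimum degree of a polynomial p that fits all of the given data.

2

Forward differences of the values at u = 4, 7, 10, 13:
  p  : 82  223  436  721
  Δ  : 141  213  285
  Δ^2: 72  72
  Δ^3: 0
The second differences are constant (72) and nonzero, while all higher differences vanish, so the minimal degree is 2.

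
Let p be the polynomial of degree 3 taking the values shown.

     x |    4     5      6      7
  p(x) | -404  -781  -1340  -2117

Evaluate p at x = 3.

-173

Forward differences of the values at x = 4, 5, 6, 7:
  p  : -404  -781  -1340  -2117
  Δ  : -377  -559  -777
  Δ^2: -182  -218
  Δ^3: -36
The third differences are constant, confirming degree 3.
Interpolating (Newton forward form) and evaluating at x = 3 gives p(3) = -173.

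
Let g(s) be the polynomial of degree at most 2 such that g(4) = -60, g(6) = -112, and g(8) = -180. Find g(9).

-220

Write g(s) = as^2 + bs + c. Substituting each data point gives a linear system:
  16a + 4b + c = -60
  36a + 6b + c = -112
  64a + 8b + c = -180
Solving the system yields a = -2, b = -6, c = -4.
So g(s) = -2s^2 - 6s - 4.
Then g(9) = -220.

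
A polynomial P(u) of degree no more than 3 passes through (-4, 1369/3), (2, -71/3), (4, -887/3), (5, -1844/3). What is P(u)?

Write P(u) = au^3 + bu^2 + cu + d. Substituting each data point gives a linear system:
  -64a + 16b - 4c + d = 1369/3
  8a + 4b + 2c + d = -71/3
  64a + 16b + 4c + d = -887/3
  125a + 25b + 5c + d = -1844/3
Solving the system yields a = -6, b = 5, c = 2, d = 1/3.
So P(u) = -6u³ + 5u² + 2u + 1/3.
Check: P(4) = -887/3. ✓

P(u) = -6u^3 + 5u^2 + 2u + 1/3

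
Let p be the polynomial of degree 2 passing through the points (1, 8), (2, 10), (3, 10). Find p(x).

Write p(x) = ax^2 + bx + c. Substituting each data point gives a linear system:
  a + b + c = 8
  4a + 2b + c = 10
  9a + 3b + c = 10
Solving the system yields a = -1, b = 5, c = 4.
So p(x) = -x^2 + 5x + 4.
Check: p(3) = 10. ✓

p(x) = -x^2 + 5x + 4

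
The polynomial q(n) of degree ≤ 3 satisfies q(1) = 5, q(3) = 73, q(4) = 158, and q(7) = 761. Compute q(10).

Using the Lagrange interpolation formula with nodes 1, 3, 4, 7:
  L_0(n) = (n - 3)(n - 4)(n - 7) / -36
  L_1(n) = (n - 1)(n - 4)(n - 7) / 8
  L_2(n) = (n - 1)(n - 3)(n - 7) / -9
  L_3(n) = (n - 1)(n - 3)(n - 4) / 72
Then q(n) = 5·L_0(n) + 73·L_1(n) + 158·L_2(n) + 761·L_3(n).
Expanding and collecting terms gives q(n) = 2n^3 + n^2 + 4n - 2.
Evaluating at n = 10: q(10) = 2138.

2138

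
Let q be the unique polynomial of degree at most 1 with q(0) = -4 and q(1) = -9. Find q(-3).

11

Write q(t) = at + b. Substituting each data point gives a linear system:
  b = -4
  a + b = -9
Solving the system yields a = -5, b = -4.
So q(t) = -5t - 4.
Then q(-3) = 11.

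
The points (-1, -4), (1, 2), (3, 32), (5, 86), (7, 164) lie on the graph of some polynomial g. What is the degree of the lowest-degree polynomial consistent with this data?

2

Forward differences of the values at n = -1, 1, 3, 5, 7:
  g  : -4  2  32  86  164
  Δ  : 6  30  54  78
  Δ^2: 24  24  24
  Δ^3: 0  0
  Δ^4: 0
The second differences are constant (24) and nonzero, while all higher differences vanish, so the minimal degree is 2.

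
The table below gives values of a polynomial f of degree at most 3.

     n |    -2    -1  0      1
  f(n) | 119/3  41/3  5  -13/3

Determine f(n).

f(n) = -3n^3 - (1/3)n^2 - 6n + 5

Write f(n) = an^3 + bn^2 + cn + d. Substituting each data point gives a linear system:
  -8a + 4b - 2c + d = 119/3
  -a + b - c + d = 41/3
  d = 5
  a + b + c + d = -13/3
Solving the system yields a = -3, b = -1/3, c = -6, d = 5.
So f(n) = -3n³ - (1/3)n² - 6n + 5.
Check: f(0) = 5. ✓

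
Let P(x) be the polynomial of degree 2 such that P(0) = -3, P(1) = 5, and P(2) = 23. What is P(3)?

51

Forward differences of the values at x = 0, 1, 2:
  P  : -3  5  23
  Δ  : 8  18
  Δ^2: 10
The second differences are constant, confirming degree 2.
Interpolating (Newton forward form) and evaluating at x = 3 gives P(3) = 51.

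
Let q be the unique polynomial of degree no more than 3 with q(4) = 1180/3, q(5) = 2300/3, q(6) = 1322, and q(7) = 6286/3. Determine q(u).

Using the Lagrange interpolation formula with nodes 4, 5, 6, 7:
  L_0(u) = (u - 5)(u - 6)(u - 7) / -6
  L_1(u) = (u - 4)(u - 6)(u - 7) / 2
  L_2(u) = (u - 4)(u - 5)(u - 7) / -2
  L_3(u) = (u - 4)(u - 5)(u - 6) / 6
Then q(u) = 1180/3·L_0(u) + 2300/3·L_1(u) + 1322·L_2(u) + 6286/3·L_3(u).
Expanding and collecting terms gives q(u) = 6u^3 + u^2 - (5/3)u.
Check: q(6) = 1322. ✓

q(u) = 6u^3 + u^2 - (5/3)u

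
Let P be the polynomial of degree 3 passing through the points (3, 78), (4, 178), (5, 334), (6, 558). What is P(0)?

Using the Lagrange interpolation formula with nodes 3, 4, 5, 6:
  L_0(n) = (n - 4)(n - 5)(n - 6) / -6
  L_1(n) = (n - 3)(n - 5)(n - 6) / 2
  L_2(n) = (n - 3)(n - 4)(n - 6) / -2
  L_3(n) = (n - 3)(n - 4)(n - 5) / 6
Then P(n) = 78·L_0(n) + 178·L_1(n) + 334·L_2(n) + 558·L_3(n).
Expanding and collecting terms gives P(n) = 2n³ + 4n² - 2n - 6.
Evaluating at n = 0: P(0) = -6.

-6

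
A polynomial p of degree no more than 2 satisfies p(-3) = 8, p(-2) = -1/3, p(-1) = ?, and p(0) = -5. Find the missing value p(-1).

-14/3

On equispaced nodes a degree-2 polynomial has vanishing third forward difference, so
  - p(-3) + 3·p(-2) - 3·p(-1) + p(0) = 0.
Substituting the known values and solving for p(-1):
  -3·p(-1) = 14
  p(-1) = -14/3.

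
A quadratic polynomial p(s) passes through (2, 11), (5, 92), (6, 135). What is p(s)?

Write p(s) = as^2 + bs + c. Substituting each data point gives a linear system:
  4a + 2b + c = 11
  25a + 5b + c = 92
  36a + 6b + c = 135
Solving the system yields a = 4, b = -1, c = -3.
So p(s) = 4s^2 - s - 3.
Check: p(6) = 135. ✓

p(s) = 4s^2 - s - 3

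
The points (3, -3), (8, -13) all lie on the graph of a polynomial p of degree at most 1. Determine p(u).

Using the Lagrange interpolation formula with nodes 3, 8:
  L_0(u) = (u - 8) / -5
  L_1(u) = (u - 3) / 5
Then p(u) = -3·L_0(u) - 13·L_1(u).
Expanding and collecting terms gives p(u) = -2u + 3.
Check: p(8) = -13. ✓

p(u) = -2u + 3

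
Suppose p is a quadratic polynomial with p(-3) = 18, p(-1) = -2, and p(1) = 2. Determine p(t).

Write p(t) = at^2 + bt + c. Substituting each data point gives a linear system:
  9a - 3b + c = 18
  a - b + c = -2
  a + b + c = 2
Solving the system yields a = 3, b = 2, c = -3.
So p(t) = 3t^2 + 2t - 3.
Check: p(-3) = 18. ✓

p(t) = 3t^2 + 2t - 3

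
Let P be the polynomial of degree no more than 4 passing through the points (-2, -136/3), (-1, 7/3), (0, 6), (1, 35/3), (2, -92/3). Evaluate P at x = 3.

Using the Lagrange interpolation formula with nodes -2, -1, 0, 1, 2:
  L_0(x) = (x + 1)x(x - 1)(x - 2) / 24
  L_1(x) = (x + 2)x(x - 1)(x - 2) / -6
  L_2(x) = (x + 2)(x + 1)(x - 1)(x - 2) / 4
  L_3(x) = (x + 2)(x + 1)x(x - 2) / -6
  L_4(x) = (x + 2)(x + 1)x(x - 1) / 24
Then P(x) = -136/3·L_0(x) + 7/3·L_1(x) + 6·L_2(x) + 35/3·L_3(x) - 92/3·L_4(x).
Expanding and collecting terms gives P(x) = -4x⁴ - (1/3)x³ + 5x² + 5x + 6.
Evaluating at x = 3: P(3) = -267.

-267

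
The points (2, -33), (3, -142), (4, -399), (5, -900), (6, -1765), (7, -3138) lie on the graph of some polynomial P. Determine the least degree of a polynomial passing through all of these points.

Forward differences of the values at s = 2, 3, 4, 5, 6, 7:
  P  : -33  -142  -399  -900  -1765  -3138
  Δ  : -109  -257  -501  -865  -1373
  Δ^2: -148  -244  -364  -508
  Δ^3: -96  -120  -144
  Δ^4: -24  -24
  Δ^5: 0
The fourth differences are constant (-24) and nonzero, while all higher differences vanish, so the minimal degree is 4.

4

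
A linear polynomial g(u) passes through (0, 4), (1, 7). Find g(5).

Using the Lagrange interpolation formula with nodes 0, 1:
  L_0(u) = (u - 1) / -1
  L_1(u) = u / 1
Then g(u) = 4·L_0(u) + 7·L_1(u).
Expanding and collecting terms gives g(u) = 3u + 4.
Evaluating at u = 5: g(5) = 19.

19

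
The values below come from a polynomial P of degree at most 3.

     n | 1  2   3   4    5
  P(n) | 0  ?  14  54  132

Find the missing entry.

On equispaced nodes a degree-3 polynomial has vanishing fourth forward difference, so
  P(1) - 4·P(2) + 6·P(3) - 4·P(4) + P(5) = 0.
Substituting the known values and solving for P(2):
  -4·P(2) = 0
  P(2) = 0.

0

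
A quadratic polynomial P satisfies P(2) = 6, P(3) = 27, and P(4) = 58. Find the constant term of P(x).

Write P(x) = ax^2 + bx + c. Substituting each data point gives a linear system:
  4a + 2b + c = 6
  9a + 3b + c = 27
  16a + 4b + c = 58
Solving the system yields a = 5, b = -4, c = -6.
So P(x) = 5x^2 - 4x - 6.
The constant term is -6.

-6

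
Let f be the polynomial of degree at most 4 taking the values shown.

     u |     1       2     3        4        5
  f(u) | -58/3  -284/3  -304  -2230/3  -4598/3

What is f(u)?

Write f(u) = au^4 + bu^3 + cu^2 + du + e. Substituting each data point gives a linear system:
  a + b + c + d + e = -58/3
  16a + 8b + 4c + 2d + e = -284/3
  81a + 27b + 9c + 3d + e = -304
  256a + 64b + 16c + 4d + e = -2230/3
  625a + 125b + 25c + 5d + e = -4598/3
Solving the system yields a = -1, b = -6, c = -6, d = -1/3, e = -6.
So f(u) = -u^4 - 6u^3 - 6u^2 - (1/3)u - 6.
Check: f(4) = -2230/3. ✓

f(u) = -u^4 - 6u^3 - 6u^2 - (1/3)u - 6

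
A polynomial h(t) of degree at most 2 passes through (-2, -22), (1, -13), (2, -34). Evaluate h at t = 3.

-67

Using the Lagrange interpolation formula with nodes -2, 1, 2:
  L_0(t) = (t - 1)(t - 2) / 12
  L_1(t) = (t + 2)(t - 2) / -3
  L_2(t) = (t + 2)(t - 1) / 4
Then h(t) = -22·L_0(t) - 13·L_1(t) - 34·L_2(t).
Expanding and collecting terms gives h(t) = -6t² - 3t - 4.
Evaluating at t = 3: h(3) = -67.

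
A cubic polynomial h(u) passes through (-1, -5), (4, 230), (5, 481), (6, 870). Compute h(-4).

-410

Write h(u) = au^3 + bu^2 + cu + d. Substituting each data point gives a linear system:
  -a + b - c + d = -5
  64a + 16b + 4c + d = 230
  125a + 25b + 5c + d = 481
  216a + 36b + 6c + d = 870
Solving the system yields a = 5, b = -6, c = 0, d = 6.
So h(u) = 5u^3 - 6u^2 + 6.
Then h(-4) = -410.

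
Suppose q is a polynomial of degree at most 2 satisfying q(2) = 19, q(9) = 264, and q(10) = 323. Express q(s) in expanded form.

q(s) = 3s^2 + 2s + 3

Write q(s) = as^2 + bs + c. Substituting each data point gives a linear system:
  4a + 2b + c = 19
  81a + 9b + c = 264
  100a + 10b + c = 323
Solving the system yields a = 3, b = 2, c = 3.
So q(s) = 3s^2 + 2s + 3.
Check: q(2) = 19. ✓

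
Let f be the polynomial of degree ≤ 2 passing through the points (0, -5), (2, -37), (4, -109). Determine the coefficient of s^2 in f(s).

Write f(s) = as^2 + bs + c. Substituting each data point gives a linear system:
  c = -5
  4a + 2b + c = -37
  16a + 4b + c = -109
Solving the system yields a = -5, b = -6, c = -5.
So f(s) = -5s^2 - 6s - 5.
The leading coefficient is -5.

-5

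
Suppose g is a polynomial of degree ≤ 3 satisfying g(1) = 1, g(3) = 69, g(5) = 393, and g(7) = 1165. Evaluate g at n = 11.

4821

Using the Lagrange interpolation formula with nodes 1, 3, 5, 7:
  L_0(n) = (n - 3)(n - 5)(n - 7) / -48
  L_1(n) = (n - 1)(n - 5)(n - 7) / 16
  L_2(n) = (n - 1)(n - 3)(n - 7) / -16
  L_3(n) = (n - 1)(n - 3)(n - 5) / 48
Then g(n) = 1·L_0(n) + 69·L_1(n) + 393·L_2(n) + 1165·L_3(n).
Expanding and collecting terms gives g(n) = 4n^3 - 4n^2 - 2n + 3.
Evaluating at n = 11: g(11) = 4821.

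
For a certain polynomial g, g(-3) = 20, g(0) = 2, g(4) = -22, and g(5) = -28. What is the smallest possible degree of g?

1

Divided differences on the nodes -3, 0, 4, 5:
  order 0: 20  2  -22  -28
  order 1: -6  -6  -6
  order 2: 0  0
  order 3: 0
The order-1 divided differences are all -6 (nonzero) and every higher order vanishes, so the data lies on a polynomial of degree exactly 1.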